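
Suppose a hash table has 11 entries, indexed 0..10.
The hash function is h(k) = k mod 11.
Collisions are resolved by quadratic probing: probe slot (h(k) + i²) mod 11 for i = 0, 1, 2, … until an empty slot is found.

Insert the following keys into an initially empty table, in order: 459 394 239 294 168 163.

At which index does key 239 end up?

459 hashes to 8; slot 8 is free → place at 8.
394 hashes to 9; slot 9 is free → place at 9.
239 hashes to 8; 8,9 taken → place at 1.
294 hashes to 8; 8,9,1 taken → place at 6.
168 hashes to 3; slot 3 is free → place at 3.
163 hashes to 9; 9 taken → place at 10.
Table: [., 239, ., 168, ., ., 294, ., 459, 394, 163]

1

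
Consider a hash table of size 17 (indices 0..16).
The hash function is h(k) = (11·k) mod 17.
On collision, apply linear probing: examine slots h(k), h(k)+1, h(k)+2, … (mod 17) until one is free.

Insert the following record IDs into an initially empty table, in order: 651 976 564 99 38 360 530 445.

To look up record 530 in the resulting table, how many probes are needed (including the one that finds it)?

4

651: h=4 → slot 4
976: h=9 → slot 9
564: h=16 → slot 16
99: h=1 → slot 1
38: h=10 → slot 10
360: h=16, probe 16,0 → slot 0
530: h=16, probe 16,0,1,2 → slot 2
445: h=16, probe 16,0,1,2,3 → slot 3
Table: [360, 99, 530, 445, 651, ∅, ∅, ∅, ∅, 976, 38, ∅, ∅, ∅, ∅, ∅, 564]
Lookup 530: h=16, probe 16,0,1,2 → found at 2.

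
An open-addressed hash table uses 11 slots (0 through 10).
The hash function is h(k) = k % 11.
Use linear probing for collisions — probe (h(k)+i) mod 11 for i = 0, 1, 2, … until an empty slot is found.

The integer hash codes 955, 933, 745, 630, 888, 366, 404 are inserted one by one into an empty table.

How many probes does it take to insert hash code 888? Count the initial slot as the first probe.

4

Insert 955: h=9, slot 9 empty -> index 9.
Insert 933: h=9, slot 9 occupied -> index 10.
Insert 745: h=8, slot 8 empty -> index 8.
Insert 630: h=3, slot 3 empty -> index 3.
Insert 888: h=8, slots 8,9,10 occupied -> index 0.
Insert 366: h=3, slot 3 occupied -> index 4.
Insert 404: h=8, slots 8,9,10,0 occupied -> index 1.
Table: [888, 404, ., 630, 366, ., ., ., 745, 955, 933]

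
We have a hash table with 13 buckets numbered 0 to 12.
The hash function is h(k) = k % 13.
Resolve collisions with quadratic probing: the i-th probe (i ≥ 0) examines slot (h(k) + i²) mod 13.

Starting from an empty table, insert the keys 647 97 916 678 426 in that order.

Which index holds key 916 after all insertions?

Insert 647: h=10, slot 10 empty -> index 10.
Insert 97: h=6, slot 6 empty -> index 6.
Insert 916: h=6, slot 6 occupied -> index 7.
Insert 678: h=2, slot 2 empty -> index 2.
Insert 426: h=10, slot 10 occupied -> index 11.
Table: [—, —, 678, —, —, —, 97, 916, —, —, 647, 426, —]

7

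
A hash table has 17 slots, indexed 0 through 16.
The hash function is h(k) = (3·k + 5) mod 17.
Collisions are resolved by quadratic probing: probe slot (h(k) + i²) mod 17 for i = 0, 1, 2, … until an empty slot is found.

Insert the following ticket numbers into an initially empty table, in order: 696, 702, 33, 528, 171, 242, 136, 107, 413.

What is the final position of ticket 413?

7

Insert 696: h=2, slot 2 empty -> index 2.
Insert 702: h=3, slot 3 empty -> index 3.
Insert 33: h=2, slots 2,3 occupied -> index 6.
Insert 528: h=8, slot 8 empty -> index 8.
Insert 171: h=8, slot 8 occupied -> index 9.
Insert 242: h=0, slot 0 empty -> index 0.
Insert 136: h=5, slot 5 empty -> index 5.
Insert 107: h=3, slot 3 occupied -> index 4.
Insert 413: h=3, slots 3,4 occupied -> index 7.
Table: [242, —, 696, 702, 107, 136, 33, 413, 528, 171, —, —, —, —, —, —, —]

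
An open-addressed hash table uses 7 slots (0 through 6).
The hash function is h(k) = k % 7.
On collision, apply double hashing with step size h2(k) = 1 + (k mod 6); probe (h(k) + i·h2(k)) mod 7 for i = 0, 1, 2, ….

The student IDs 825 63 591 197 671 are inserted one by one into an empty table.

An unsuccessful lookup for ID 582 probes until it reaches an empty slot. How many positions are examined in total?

Insert 825: h=6, slot 6 empty → index 6.
Insert 63: h=0, slot 0 empty → index 0.
Insert 591: h=3, slot 3 empty → index 3.
Insert 197: h=1, slot 1 empty → index 1.
Insert 671: h=6, h2=6, slot 6 occupied → index 5.
Table: [63, 197, -, 591, -, 671, 825]
Lookup 582: h=1, h2=1, probe 1,2 → slot 2 empty, not found.

2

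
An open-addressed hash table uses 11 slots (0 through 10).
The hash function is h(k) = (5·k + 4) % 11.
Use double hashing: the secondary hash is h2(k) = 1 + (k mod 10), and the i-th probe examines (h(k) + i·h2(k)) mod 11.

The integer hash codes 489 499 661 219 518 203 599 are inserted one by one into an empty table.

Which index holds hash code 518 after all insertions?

489: h=7 → slot 7
499: h=2 → slot 2
661: h=9 → slot 9
219: h=10 → slot 10
518: h=9, h2=9, probe 9,7,5 → slot 5
203: h=7, h2=4, probe 7,0 → slot 0
599: h=7, h2=10, probe 7,6 → slot 6
Table: [203, ∅, 499, ∅, ∅, 518, 599, 489, ∅, 661, 219]

5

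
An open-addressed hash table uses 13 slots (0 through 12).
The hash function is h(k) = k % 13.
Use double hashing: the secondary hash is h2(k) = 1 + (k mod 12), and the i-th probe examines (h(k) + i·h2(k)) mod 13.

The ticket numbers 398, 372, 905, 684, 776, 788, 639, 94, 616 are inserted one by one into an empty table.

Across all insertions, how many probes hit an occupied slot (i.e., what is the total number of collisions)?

9

Insert 398: h=8, slot 8 empty -> index 8.
Insert 372: h=8, h2=1, slot 8 occupied -> index 9.
Insert 905: h=8, h2=6, slot 8 occupied -> index 1.
Insert 684: h=8, h2=1, slots 8,9 occupied -> index 10.
Insert 776: h=9, h2=9, slot 9 occupied -> index 5.
Insert 788: h=8, h2=9, slot 8 occupied -> index 4.
Insert 639: h=2, slot 2 empty -> index 2.
Insert 94: h=3, slot 3 empty -> index 3.
Insert 616: h=5, h2=5, slots 5,10,2 occupied -> index 7.
Table: [-, 905, 639, 94, 788, 776, -, 616, 398, 372, 684, -, -]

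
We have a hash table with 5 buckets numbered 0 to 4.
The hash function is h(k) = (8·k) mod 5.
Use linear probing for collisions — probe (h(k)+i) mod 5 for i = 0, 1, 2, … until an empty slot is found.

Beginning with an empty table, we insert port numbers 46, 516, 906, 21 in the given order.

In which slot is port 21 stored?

Insert 46: h=3, slot 3 empty => index 3.
Insert 516: h=3, slot 3 occupied => index 4.
Insert 906: h=3, slots 3,4 occupied => index 0.
Insert 21: h=3, slots 3,4,0 occupied => index 1.
Table: [906, 21, ∅, 46, 516]

1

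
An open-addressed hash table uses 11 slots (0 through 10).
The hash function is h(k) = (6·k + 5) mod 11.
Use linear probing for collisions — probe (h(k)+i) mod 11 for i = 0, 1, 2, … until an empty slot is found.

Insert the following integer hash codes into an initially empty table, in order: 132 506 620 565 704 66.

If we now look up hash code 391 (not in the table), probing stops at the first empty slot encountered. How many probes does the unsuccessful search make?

4

Insert 132: h=5, slot 5 empty → index 5.
Insert 506: h=5, slot 5 occupied → index 6.
Insert 620: h=7, slot 7 empty → index 7.
Insert 565: h=7, slot 7 occupied → index 8.
Insert 704: h=5, slots 5,6,7,8 occupied → index 9.
Insert 66: h=5, slots 5,6,7,8,9 occupied → index 10.
Table: [—, —, —, —, —, 132, 506, 620, 565, 704, 66]
Lookup 391: h=8, probe 8,9,10,0 → slot 0 empty, not found.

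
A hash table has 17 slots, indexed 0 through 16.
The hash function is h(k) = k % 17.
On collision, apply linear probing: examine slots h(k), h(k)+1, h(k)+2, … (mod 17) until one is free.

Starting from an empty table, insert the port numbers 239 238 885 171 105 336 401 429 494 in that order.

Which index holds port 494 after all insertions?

6

Insert 239: h=1, slot 1 empty -> index 1.
Insert 238: h=0, slot 0 empty -> index 0.
Insert 885: h=1, slot 1 occupied -> index 2.
Insert 171: h=1, slots 1,2 occupied -> index 3.
Insert 105: h=3, slot 3 occupied -> index 4.
Insert 336: h=13, slot 13 empty -> index 13.
Insert 401: h=10, slot 10 empty -> index 10.
Insert 429: h=4, slot 4 occupied -> index 5.
Insert 494: h=1, slots 1,2,3,4,5 occupied -> index 6.
Table: [238, 239, 885, 171, 105, 429, 494, —, —, —, 401, —, —, 336, —, —, —]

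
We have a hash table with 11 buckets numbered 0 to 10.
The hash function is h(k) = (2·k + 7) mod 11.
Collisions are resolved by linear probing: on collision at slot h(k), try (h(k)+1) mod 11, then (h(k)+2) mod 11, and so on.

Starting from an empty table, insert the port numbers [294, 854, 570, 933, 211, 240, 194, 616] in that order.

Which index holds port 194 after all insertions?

294 hashes to 1; slot 1 is free => place at 1.
854 hashes to 10; slot 10 is free => place at 10.
570 hashes to 3; slot 3 is free => place at 3.
933 hashes to 3; 3 taken => place at 4.
211 hashes to 0; slot 0 is free => place at 0.
240 hashes to 3; 3,4 taken => place at 5.
194 hashes to 10; 10,0,1 taken => place at 2.
616 hashes to 7; slot 7 is free => place at 7.
Table: [211, 294, 194, 570, 933, 240, ., 616, ., ., 854]

2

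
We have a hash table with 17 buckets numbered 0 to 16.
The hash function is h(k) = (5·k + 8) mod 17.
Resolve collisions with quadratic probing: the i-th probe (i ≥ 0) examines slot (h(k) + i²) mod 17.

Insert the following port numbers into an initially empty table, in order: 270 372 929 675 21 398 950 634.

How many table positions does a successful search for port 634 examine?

270 hashes to 15; slot 15 is free -> place at 15.
372 hashes to 15; 15 taken -> place at 16.
929 hashes to 12; slot 12 is free -> place at 12.
675 hashes to 0; slot 0 is free -> place at 0.
21 hashes to 11; slot 11 is free -> place at 11.
398 hashes to 9; slot 9 is free -> place at 9.
950 hashes to 15; 15,16 taken -> place at 2.
634 hashes to 16; 16,0 taken -> place at 3.
Table: [675, -, 950, 634, -, -, -, -, -, 398, -, 21, 929, -, -, 270, 372]
Lookup 634: h=16, probe 16,0,3 → found at 3.

3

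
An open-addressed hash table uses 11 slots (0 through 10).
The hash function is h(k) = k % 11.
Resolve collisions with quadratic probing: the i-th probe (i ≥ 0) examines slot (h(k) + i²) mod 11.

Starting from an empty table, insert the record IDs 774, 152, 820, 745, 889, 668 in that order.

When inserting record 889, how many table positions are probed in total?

774 hashes to 4; slot 4 is free -> place at 4.
152 hashes to 9; slot 9 is free -> place at 9.
820 hashes to 6; slot 6 is free -> place at 6.
745 hashes to 8; slot 8 is free -> place at 8.
889 hashes to 9; 9 taken -> place at 10.
668 hashes to 8; 8,9 taken -> place at 1.
Table: [—, 668, —, —, 774, —, 820, —, 745, 152, 889]

2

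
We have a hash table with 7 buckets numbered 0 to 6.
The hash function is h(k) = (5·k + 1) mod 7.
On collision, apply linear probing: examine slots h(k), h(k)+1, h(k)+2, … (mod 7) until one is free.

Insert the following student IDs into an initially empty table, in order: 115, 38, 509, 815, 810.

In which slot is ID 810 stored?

6

Insert 115: h=2, slot 2 empty → index 2.
Insert 38: h=2, slot 2 occupied → index 3.
Insert 509: h=5, slot 5 empty → index 5.
Insert 815: h=2, slots 2,3 occupied → index 4.
Insert 810: h=5, slot 5 occupied → index 6.
Table: [-, -, 115, 38, 815, 509, 810]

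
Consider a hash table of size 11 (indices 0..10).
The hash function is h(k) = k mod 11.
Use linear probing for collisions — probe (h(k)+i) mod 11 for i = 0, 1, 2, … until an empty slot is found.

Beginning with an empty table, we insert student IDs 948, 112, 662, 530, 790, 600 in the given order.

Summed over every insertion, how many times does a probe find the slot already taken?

948: h=2 -> slot 2
112: h=2, probe 2,3 -> slot 3
662: h=2, probe 2,3,4 -> slot 4
530: h=2, probe 2,3,4,5 -> slot 5
790: h=9 -> slot 9
600: h=6 -> slot 6
Table: [., ., 948, 112, 662, 530, 600, ., ., 790, .]

6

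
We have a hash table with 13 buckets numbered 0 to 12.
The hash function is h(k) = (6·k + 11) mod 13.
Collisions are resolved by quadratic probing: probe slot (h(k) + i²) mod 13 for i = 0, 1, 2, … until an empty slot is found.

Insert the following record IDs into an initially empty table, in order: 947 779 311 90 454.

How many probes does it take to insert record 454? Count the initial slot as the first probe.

4

Insert 947: h=12, slot 12 empty → index 12.
Insert 779: h=5, slot 5 empty → index 5.
Insert 311: h=5, slot 5 occupied → index 6.
Insert 90: h=5, slots 5,6 occupied → index 9.
Insert 454: h=5, slots 5,6,9 occupied → index 1.
Table: [_, 454, _, _, _, 779, 311, _, _, 90, _, _, 947]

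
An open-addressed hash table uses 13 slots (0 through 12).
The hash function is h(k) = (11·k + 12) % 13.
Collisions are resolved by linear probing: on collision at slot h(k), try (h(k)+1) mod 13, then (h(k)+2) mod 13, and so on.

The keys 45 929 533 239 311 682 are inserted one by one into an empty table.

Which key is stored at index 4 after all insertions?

45: h=0 => slot 0
929: h=0, probe 0,1 => slot 1
533: h=12 => slot 12
239: h=2 => slot 2
311: h=1, probe 1,2,3 => slot 3
682: h=0, probe 0,1,2,3,4 => slot 4
Table: [45, 929, 239, 311, 682, -, -, -, -, -, -, -, 533]

682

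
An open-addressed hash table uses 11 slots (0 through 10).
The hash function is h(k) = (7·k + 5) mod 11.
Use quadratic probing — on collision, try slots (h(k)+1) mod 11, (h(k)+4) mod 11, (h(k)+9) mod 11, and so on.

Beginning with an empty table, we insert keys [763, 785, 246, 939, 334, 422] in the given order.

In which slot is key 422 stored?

763: h=0 => slot 0
785: h=0, probe 0,1 => slot 1
246: h=0, probe 0,1,4 => slot 4
939: h=0, probe 0,1,4,9 => slot 9
334: h=0, probe 0,1,4,9,5 => slot 5
422: h=0, probe 0,1,4,9,5,3 => slot 3
Table: [763, 785, —, 422, 246, 334, —, —, —, 939, —]

3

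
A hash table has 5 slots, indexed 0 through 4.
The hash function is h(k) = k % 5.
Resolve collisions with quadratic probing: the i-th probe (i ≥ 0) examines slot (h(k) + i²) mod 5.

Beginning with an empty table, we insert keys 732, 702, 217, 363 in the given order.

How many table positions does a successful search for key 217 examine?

3

Insert 732: h=2, slot 2 empty → index 2.
Insert 702: h=2, slot 2 occupied → index 3.
Insert 217: h=2, slots 2,3 occupied → index 1.
Insert 363: h=3, slot 3 occupied → index 4.
Table: [—, 217, 732, 702, 363]
Lookup 217: h=2, probe 2,3,1 → found at 1.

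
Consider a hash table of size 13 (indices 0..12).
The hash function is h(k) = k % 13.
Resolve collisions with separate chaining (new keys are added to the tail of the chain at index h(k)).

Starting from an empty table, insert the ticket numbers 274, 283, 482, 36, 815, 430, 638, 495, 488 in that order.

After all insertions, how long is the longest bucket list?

5

Insert 274: h=1, bucket 1 empty -> new chain.
Insert 283: h=10, bucket 10 empty -> new chain.
Insert 482: h=1, bucket 1 nonempty -> append to chain.
Insert 36: h=10, bucket 10 nonempty -> append to chain.
Insert 815: h=9, bucket 9 empty -> new chain.
Insert 430: h=1, bucket 1 nonempty -> append to chain.
Insert 638: h=1, bucket 1 nonempty -> append to chain.
Insert 495: h=1, bucket 1 nonempty -> append to chain.
Insert 488: h=7, bucket 7 empty -> new chain.
Final buckets:
0: .
1: 274 -> 482 -> 430 -> 638 -> 495
2: .
3: .
4: .
5: .
6: .
7: 488
8: .
9: 815
10: 283 -> 36
11: .
12: .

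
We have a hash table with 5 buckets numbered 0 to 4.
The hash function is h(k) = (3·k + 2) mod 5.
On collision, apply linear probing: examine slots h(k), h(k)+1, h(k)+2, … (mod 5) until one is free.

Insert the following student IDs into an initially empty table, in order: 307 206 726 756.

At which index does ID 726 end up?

307 hashes to 3; slot 3 is free => place at 3.
206 hashes to 0; slot 0 is free => place at 0.
726 hashes to 0; 0 taken => place at 1.
756 hashes to 0; 0,1 taken => place at 2.
Table: [206, 726, 756, 307, .]

1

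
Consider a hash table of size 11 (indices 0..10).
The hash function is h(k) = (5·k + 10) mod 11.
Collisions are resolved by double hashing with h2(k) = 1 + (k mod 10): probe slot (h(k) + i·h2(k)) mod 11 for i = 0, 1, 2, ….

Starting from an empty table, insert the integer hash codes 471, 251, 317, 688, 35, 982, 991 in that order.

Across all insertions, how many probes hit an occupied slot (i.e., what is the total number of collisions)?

2

Insert 471: h=0, slot 0 empty -> index 0.
Insert 251: h=0, h2=2, slot 0 occupied -> index 2.
Insert 317: h=0, h2=8, slot 0 occupied -> index 8.
Insert 688: h=7, slot 7 empty -> index 7.
Insert 35: h=9, slot 9 empty -> index 9.
Insert 982: h=3, slot 3 empty -> index 3.
Insert 991: h=4, slot 4 empty -> index 4.
Table: [471, _, 251, 982, 991, _, _, 688, 317, 35, _]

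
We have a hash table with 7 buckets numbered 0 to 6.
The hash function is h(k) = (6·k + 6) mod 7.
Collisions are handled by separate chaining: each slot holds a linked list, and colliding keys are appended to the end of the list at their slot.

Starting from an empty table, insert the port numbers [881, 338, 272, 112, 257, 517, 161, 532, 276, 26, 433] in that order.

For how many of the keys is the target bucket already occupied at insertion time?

6

Insert 881: h=0, bucket 0 empty -> new chain.
Insert 338: h=4, bucket 4 empty -> new chain.
Insert 272: h=0, bucket 0 nonempty -> append to chain.
Insert 112: h=6, bucket 6 empty -> new chain.
Insert 257: h=1, bucket 1 empty -> new chain.
Insert 517: h=0, bucket 0 nonempty -> append to chain.
Insert 161: h=6, bucket 6 nonempty -> append to chain.
Insert 532: h=6, bucket 6 nonempty -> append to chain.
Insert 276: h=3, bucket 3 empty -> new chain.
Insert 26: h=1, bucket 1 nonempty -> append to chain.
Insert 433: h=0, bucket 0 nonempty -> append to chain.
Final buckets:
0: 881 -> 272 -> 517 -> 433
1: 257 -> 26
2: .
3: 276
4: 338
5: .
6: 112 -> 161 -> 532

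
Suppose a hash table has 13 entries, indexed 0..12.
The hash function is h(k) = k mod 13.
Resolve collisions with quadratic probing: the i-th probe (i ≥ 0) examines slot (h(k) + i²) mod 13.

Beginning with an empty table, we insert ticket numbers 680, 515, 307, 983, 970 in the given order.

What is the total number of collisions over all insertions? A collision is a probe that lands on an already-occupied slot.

680 hashes to 4; slot 4 is free -> place at 4.
515 hashes to 8; slot 8 is free -> place at 8.
307 hashes to 8; 8 taken -> place at 9.
983 hashes to 8; 8,9 taken -> place at 12.
970 hashes to 8; 8,9,12,4 taken -> place at 11.
Table: [—, —, —, —, 680, —, —, —, 515, 307, —, 970, 983]

7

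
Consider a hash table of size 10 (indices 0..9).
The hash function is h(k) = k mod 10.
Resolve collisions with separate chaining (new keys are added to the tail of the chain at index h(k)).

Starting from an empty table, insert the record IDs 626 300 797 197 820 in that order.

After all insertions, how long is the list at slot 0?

Insert 626: h=6, bucket 6 empty → new chain.
Insert 300: h=0, bucket 0 empty → new chain.
Insert 797: h=7, bucket 7 empty → new chain.
Insert 197: h=7, bucket 7 nonempty → append to chain.
Insert 820: h=0, bucket 0 nonempty → append to chain.
Final buckets:
0: 300 -> 820
1: ∅
2: ∅
3: ∅
4: ∅
5: ∅
6: 626
7: 797 -> 197
8: ∅
9: ∅

2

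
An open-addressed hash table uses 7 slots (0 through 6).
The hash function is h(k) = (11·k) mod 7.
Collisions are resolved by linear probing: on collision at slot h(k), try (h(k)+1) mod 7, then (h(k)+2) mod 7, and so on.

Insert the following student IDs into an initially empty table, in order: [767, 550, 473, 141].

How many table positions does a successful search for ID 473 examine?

3

767: h=2 → slot 2
550: h=2, probe 2,3 → slot 3
473: h=2, probe 2,3,4 → slot 4
141: h=4, probe 4,5 → slot 5
Table: [., ., 767, 550, 473, 141, .]
Lookup 473: h=2, probe 2,3,4 → found at 4.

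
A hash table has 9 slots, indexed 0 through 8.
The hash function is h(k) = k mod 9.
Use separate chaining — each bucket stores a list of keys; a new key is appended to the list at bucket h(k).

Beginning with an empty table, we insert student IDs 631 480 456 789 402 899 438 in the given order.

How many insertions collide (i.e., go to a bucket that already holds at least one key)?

3

Insert 631: h=1, bucket 1 empty → new chain.
Insert 480: h=3, bucket 3 empty → new chain.
Insert 456: h=6, bucket 6 empty → new chain.
Insert 789: h=6, bucket 6 nonempty → append to chain.
Insert 402: h=6, bucket 6 nonempty → append to chain.
Insert 899: h=8, bucket 8 empty → new chain.
Insert 438: h=6, bucket 6 nonempty → append to chain.
Final buckets:
0: .
1: 631
2: .
3: 480
4: .
5: .
6: 456 -> 789 -> 402 -> 438
7: .
8: 899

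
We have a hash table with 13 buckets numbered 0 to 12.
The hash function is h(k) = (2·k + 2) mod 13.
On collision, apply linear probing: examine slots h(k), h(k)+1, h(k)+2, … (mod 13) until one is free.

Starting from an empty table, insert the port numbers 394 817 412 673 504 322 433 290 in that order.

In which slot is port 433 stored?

1

394 hashes to 10; slot 10 is free -> place at 10.
817 hashes to 11; slot 11 is free -> place at 11.
412 hashes to 7; slot 7 is free -> place at 7.
673 hashes to 9; slot 9 is free -> place at 9.
504 hashes to 9; 9,10,11 taken -> place at 12.
322 hashes to 9; 9,10,11,12 taken -> place at 0.
433 hashes to 10; 10,11,12,0 taken -> place at 1.
290 hashes to 10; 10,11,12,0,1 taken -> place at 2.
Table: [322, 433, 290, ∅, ∅, ∅, ∅, 412, ∅, 673, 394, 817, 504]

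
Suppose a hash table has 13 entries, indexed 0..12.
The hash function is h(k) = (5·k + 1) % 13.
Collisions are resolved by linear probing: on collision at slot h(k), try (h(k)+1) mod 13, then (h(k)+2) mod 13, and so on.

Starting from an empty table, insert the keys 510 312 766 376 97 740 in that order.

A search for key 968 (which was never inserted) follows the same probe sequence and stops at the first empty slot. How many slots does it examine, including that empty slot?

2

510 hashes to 3; slot 3 is free => place at 3.
312 hashes to 1; slot 1 is free => place at 1.
766 hashes to 9; slot 9 is free => place at 9.
376 hashes to 9; 9 taken => place at 10.
97 hashes to 5; slot 5 is free => place at 5.
740 hashes to 9; 9,10 taken => place at 11.
Table: [-, 312, -, 510, -, 97, -, -, -, 766, 376, 740, -]
Lookup 968: h=5, probe 5,6 → slot 6 empty, not found.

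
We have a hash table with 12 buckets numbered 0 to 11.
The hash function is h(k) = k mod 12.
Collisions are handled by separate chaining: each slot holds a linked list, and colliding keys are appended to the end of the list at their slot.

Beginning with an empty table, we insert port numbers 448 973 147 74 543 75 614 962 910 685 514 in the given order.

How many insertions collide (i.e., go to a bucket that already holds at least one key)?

6

Insert 448: h=4, bucket 4 empty -> new chain.
Insert 973: h=1, bucket 1 empty -> new chain.
Insert 147: h=3, bucket 3 empty -> new chain.
Insert 74: h=2, bucket 2 empty -> new chain.
Insert 543: h=3, bucket 3 nonempty -> append to chain.
Insert 75: h=3, bucket 3 nonempty -> append to chain.
Insert 614: h=2, bucket 2 nonempty -> append to chain.
Insert 962: h=2, bucket 2 nonempty -> append to chain.
Insert 910: h=10, bucket 10 empty -> new chain.
Insert 685: h=1, bucket 1 nonempty -> append to chain.
Insert 514: h=10, bucket 10 nonempty -> append to chain.
Final buckets:
0: -
1: 973 -> 685
2: 74 -> 614 -> 962
3: 147 -> 543 -> 75
4: 448
5: -
6: -
7: -
8: -
9: -
10: 910 -> 514
11: -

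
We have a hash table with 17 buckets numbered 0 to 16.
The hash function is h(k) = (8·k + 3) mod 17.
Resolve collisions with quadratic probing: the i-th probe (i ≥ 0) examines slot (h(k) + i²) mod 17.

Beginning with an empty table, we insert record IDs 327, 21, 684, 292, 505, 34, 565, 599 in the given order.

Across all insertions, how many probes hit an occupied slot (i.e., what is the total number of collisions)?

12

Insert 327: h=1, slot 1 empty => index 1.
Insert 21: h=1, slot 1 occupied => index 2.
Insert 684: h=1, slots 1,2 occupied => index 5.
Insert 292: h=10, slot 10 empty => index 10.
Insert 505: h=14, slot 14 empty => index 14.
Insert 34: h=3, slot 3 empty => index 3.
Insert 565: h=1, slots 1,2,5,10 occupied => index 0.
Insert 599: h=1, slots 1,2,5,10,0 occupied => index 9.
Table: [565, 327, 21, 34, —, 684, —, —, —, 599, 292, —, —, —, 505, —, —]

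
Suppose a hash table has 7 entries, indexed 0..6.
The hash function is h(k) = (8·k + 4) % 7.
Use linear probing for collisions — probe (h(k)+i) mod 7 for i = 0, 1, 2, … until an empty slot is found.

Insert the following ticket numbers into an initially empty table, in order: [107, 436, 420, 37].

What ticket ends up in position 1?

107 hashes to 6; slot 6 is free => place at 6.
436 hashes to 6; 6 taken => place at 0.
420 hashes to 4; slot 4 is free => place at 4.
37 hashes to 6; 6,0 taken => place at 1.
Table: [436, 37, -, -, 420, -, 107]

37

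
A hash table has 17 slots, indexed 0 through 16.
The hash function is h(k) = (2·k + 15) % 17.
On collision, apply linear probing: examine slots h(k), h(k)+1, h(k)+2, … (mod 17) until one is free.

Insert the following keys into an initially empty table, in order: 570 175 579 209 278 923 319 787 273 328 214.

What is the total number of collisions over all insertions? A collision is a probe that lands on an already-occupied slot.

570: h=16 -> slot 16
175: h=8 -> slot 8
579: h=0 -> slot 0
209: h=8, probe 8,9 -> slot 9
278: h=10 -> slot 10
923: h=8, probe 8,9,10,11 -> slot 11
319: h=7 -> slot 7
787: h=8, probe 8,9,10,11,12 -> slot 12
273: h=0, probe 0,1 -> slot 1
328: h=8, probe 8,9,10,11,12,13 -> slot 13
214: h=1, probe 1,2 -> slot 2
Table: [579, 273, 214, -, -, -, -, 319, 175, 209, 278, 923, 787, 328, -, -, 570]

15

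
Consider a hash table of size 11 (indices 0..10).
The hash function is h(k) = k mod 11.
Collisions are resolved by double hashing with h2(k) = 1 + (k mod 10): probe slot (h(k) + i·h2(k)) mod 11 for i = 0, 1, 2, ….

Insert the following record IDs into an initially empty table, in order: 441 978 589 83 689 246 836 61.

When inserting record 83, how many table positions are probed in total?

3

Insert 441: h=1, slot 1 empty => index 1.
Insert 978: h=10, slot 10 empty => index 10.
Insert 589: h=6, slot 6 empty => index 6.
Insert 83: h=6, h2=4, slots 6,10 occupied => index 3.
Insert 689: h=7, slot 7 empty => index 7.
Insert 246: h=4, slot 4 empty => index 4.
Insert 836: h=0, slot 0 empty => index 0.
Insert 61: h=6, h2=2, slot 6 occupied => index 8.
Table: [836, 441, _, 83, 246, _, 589, 689, 61, _, 978]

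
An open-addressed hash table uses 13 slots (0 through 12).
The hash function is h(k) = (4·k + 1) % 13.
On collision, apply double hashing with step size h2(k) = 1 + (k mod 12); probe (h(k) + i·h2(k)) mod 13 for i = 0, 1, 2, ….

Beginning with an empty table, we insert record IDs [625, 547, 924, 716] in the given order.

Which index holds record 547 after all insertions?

0

625 hashes to 5; slot 5 is free -> place at 5.
547 hashes to 5, h2=8; 5 taken -> place at 0.
924 hashes to 5, h2=1; 5 taken -> place at 6.
716 hashes to 5, h2=9; 5 taken -> place at 1.
Table: [547, 716, ∅, ∅, ∅, 625, 924, ∅, ∅, ∅, ∅, ∅, ∅]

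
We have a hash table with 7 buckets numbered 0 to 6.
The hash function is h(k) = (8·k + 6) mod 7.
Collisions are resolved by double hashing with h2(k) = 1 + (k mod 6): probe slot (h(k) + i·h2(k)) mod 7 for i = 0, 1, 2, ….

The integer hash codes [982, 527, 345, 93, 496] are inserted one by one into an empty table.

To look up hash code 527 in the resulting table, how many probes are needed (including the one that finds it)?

982 hashes to 1; slot 1 is free → place at 1.
527 hashes to 1, h2=6; 1 taken → place at 0.
345 hashes to 1, h2=4; 1 taken → place at 5.
93 hashes to 1, h2=4; 1,5 taken → place at 2.
496 hashes to 5, h2=5; 5 taken → place at 3.
Table: [527, 982, 93, 496, _, 345, _]
Lookup 527: h=1, h2=6, probe 1,0 → found at 0.

2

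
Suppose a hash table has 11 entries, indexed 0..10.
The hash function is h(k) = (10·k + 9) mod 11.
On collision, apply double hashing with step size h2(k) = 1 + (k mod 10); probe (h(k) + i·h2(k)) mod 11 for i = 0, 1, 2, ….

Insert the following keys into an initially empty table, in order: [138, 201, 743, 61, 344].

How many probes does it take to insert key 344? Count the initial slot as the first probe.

2

138: h=3 -> slot 3
201: h=6 -> slot 6
743: h=3, h2=4, probe 3,7 -> slot 7
61: h=3, h2=2, probe 3,5 -> slot 5
344: h=6, h2=5, probe 6,0 -> slot 0
Table: [344, ∅, ∅, 138, ∅, 61, 201, 743, ∅, ∅, ∅]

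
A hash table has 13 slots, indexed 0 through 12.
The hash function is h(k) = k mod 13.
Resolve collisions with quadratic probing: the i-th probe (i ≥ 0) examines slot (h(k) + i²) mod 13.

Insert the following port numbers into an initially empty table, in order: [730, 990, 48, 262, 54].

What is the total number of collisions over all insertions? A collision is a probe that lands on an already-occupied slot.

Insert 730: h=2, slot 2 empty => index 2.
Insert 990: h=2, slot 2 occupied => index 3.
Insert 48: h=9, slot 9 empty => index 9.
Insert 262: h=2, slots 2,3 occupied => index 6.
Insert 54: h=2, slots 2,3,6 occupied => index 11.
Table: [., ., 730, 990, ., ., 262, ., ., 48, ., 54, .]

6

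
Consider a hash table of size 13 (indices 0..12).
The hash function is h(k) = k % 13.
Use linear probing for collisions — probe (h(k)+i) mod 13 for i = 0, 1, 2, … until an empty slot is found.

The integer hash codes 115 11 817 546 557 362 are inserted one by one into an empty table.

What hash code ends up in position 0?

115: h=11 -> slot 11
11: h=11, probe 11,12 -> slot 12
817: h=11, probe 11,12,0 -> slot 0
546: h=0, probe 0,1 -> slot 1
557: h=11, probe 11,12,0,1,2 -> slot 2
362: h=11, probe 11,12,0,1,2,3 -> slot 3
Table: [817, 546, 557, 362, ., ., ., ., ., ., ., 115, 11]

817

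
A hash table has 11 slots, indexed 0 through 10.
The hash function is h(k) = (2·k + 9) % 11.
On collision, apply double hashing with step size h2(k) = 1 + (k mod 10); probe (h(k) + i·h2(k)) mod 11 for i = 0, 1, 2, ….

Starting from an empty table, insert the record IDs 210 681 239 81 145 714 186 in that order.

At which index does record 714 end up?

210: h=0 -> slot 0
681: h=7 -> slot 7
239: h=3 -> slot 3
81: h=6 -> slot 6
145: h=2 -> slot 2
714: h=7, h2=5, probe 7,1 -> slot 1
186: h=7, h2=7, probe 7,3,10 -> slot 10
Table: [210, 714, 145, 239, -, -, 81, 681, -, -, 186]

1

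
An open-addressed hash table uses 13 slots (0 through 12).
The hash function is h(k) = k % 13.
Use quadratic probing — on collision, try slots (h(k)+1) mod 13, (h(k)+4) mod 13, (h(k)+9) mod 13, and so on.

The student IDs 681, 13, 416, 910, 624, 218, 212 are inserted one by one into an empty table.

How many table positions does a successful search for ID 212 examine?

3

Insert 681: h=5, slot 5 empty -> index 5.
Insert 13: h=0, slot 0 empty -> index 0.
Insert 416: h=0, slot 0 occupied -> index 1.
Insert 910: h=0, slots 0,1 occupied -> index 4.
Insert 624: h=0, slots 0,1,4 occupied -> index 9.
Insert 218: h=10, slot 10 empty -> index 10.
Insert 212: h=4, slots 4,5 occupied -> index 8.
Table: [13, 416, —, —, 910, 681, —, —, 212, 624, 218, —, —]
Lookup 212: h=4, probe 4,5,8 → found at 8.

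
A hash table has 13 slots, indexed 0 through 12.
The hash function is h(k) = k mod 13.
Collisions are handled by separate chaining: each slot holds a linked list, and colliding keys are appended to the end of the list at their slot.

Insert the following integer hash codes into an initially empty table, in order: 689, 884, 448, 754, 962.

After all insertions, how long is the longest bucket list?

689 → bucket 0
884 → bucket 0 (collision)
448 → bucket 6
754 → bucket 0 (collision)
962 → bucket 0 (collision)
Final buckets:
0: 689 -> 884 -> 754 -> 962
1: _
2: _
3: _
4: _
5: _
6: 448
7: _
8: _
9: _
10: _
11: _
12: _

4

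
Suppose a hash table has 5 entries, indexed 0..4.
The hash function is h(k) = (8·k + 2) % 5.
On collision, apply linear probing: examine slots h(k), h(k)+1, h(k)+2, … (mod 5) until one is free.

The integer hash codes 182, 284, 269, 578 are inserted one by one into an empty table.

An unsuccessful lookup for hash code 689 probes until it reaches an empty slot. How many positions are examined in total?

Insert 182: h=3, slot 3 empty → index 3.
Insert 284: h=4, slot 4 empty → index 4.
Insert 269: h=4, slot 4 occupied → index 0.
Insert 578: h=1, slot 1 empty → index 1.
Table: [269, 578, ., 182, 284]
Lookup 689: h=4, probe 4,0,1,2 → slot 2 empty, not found.

4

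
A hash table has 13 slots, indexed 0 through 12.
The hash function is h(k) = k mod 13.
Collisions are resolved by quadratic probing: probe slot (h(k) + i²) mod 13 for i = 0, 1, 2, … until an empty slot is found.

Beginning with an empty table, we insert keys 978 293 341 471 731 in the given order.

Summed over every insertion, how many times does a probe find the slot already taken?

8

Insert 978: h=3, slot 3 empty → index 3.
Insert 293: h=7, slot 7 empty → index 7.
Insert 341: h=3, slot 3 occupied → index 4.
Insert 471: h=3, slots 3,4,7 occupied → index 12.
Insert 731: h=3, slots 3,4,7,12 occupied → index 6.
Table: [∅, ∅, ∅, 978, 341, ∅, 731, 293, ∅, ∅, ∅, ∅, 471]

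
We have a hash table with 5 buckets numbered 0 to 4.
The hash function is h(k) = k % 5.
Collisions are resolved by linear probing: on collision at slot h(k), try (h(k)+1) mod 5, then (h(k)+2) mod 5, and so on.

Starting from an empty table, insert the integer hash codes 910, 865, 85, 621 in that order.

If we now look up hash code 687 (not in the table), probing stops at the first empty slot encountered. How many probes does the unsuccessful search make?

3

Insert 910: h=0, slot 0 empty => index 0.
Insert 865: h=0, slot 0 occupied => index 1.
Insert 85: h=0, slots 0,1 occupied => index 2.
Insert 621: h=1, slots 1,2 occupied => index 3.
Table: [910, 865, 85, 621, —]
Lookup 687: h=2, probe 2,3,4 → slot 4 empty, not found.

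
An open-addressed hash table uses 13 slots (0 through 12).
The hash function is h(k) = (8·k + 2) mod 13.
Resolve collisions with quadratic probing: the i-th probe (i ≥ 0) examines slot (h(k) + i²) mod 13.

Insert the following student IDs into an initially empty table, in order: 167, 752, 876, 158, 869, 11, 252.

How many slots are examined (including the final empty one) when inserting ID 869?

4

Insert 167: h=12, slot 12 empty -> index 12.
Insert 752: h=12, slot 12 occupied -> index 0.
Insert 876: h=3, slot 3 empty -> index 3.
Insert 158: h=5, slot 5 empty -> index 5.
Insert 869: h=12, slots 12,0,3 occupied -> index 8.
Insert 11: h=12, slots 12,0,3,8 occupied -> index 2.
Insert 252: h=3, slot 3 occupied -> index 4.
Table: [752, ∅, 11, 876, 252, 158, ∅, ∅, 869, ∅, ∅, ∅, 167]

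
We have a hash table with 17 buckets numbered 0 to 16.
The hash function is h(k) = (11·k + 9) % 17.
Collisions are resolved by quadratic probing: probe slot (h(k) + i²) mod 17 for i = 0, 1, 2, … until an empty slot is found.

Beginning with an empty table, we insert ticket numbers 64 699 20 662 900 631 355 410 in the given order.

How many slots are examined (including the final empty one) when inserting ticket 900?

3

64 hashes to 16; slot 16 is free → place at 16.
699 hashes to 14; slot 14 is free → place at 14.
20 hashes to 8; slot 8 is free → place at 8.
662 hashes to 15; slot 15 is free → place at 15.
900 hashes to 15; 15,16 taken → place at 2.
631 hashes to 14; 14,15 taken → place at 1.
355 hashes to 4; slot 4 is free → place at 4.
410 hashes to 14; 14,15,1 taken → place at 6.
Table: [∅, 631, 900, ∅, 355, ∅, 410, ∅, 20, ∅, ∅, ∅, ∅, ∅, 699, 662, 64]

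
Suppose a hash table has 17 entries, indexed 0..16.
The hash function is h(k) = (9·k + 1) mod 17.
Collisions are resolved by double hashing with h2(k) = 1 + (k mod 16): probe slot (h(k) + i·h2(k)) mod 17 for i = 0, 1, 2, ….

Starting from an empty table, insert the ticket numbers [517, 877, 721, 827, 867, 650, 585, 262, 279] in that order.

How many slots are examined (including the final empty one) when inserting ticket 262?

4

517: h=13 -> slot 13
877: h=6 -> slot 6
721: h=13, h2=2, probe 13,15 -> slot 15
827: h=15, h2=12, probe 15,10 -> slot 10
867: h=1 -> slot 1
650: h=3 -> slot 3
585: h=13, h2=10, probe 13,6,16 -> slot 16
262: h=13, h2=7, probe 13,3,10,0 -> slot 0
279: h=13, h2=8, probe 13,4 -> slot 4
Table: [262, 867, ., 650, 279, ., 877, ., ., ., 827, ., ., 517, ., 721, 585]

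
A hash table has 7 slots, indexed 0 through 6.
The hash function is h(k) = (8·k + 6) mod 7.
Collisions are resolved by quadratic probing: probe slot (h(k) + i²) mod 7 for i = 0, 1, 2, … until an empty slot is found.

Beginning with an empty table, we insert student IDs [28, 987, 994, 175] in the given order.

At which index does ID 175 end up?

28: h=6 -> slot 6
987: h=6, probe 6,0 -> slot 0
994: h=6, probe 6,0,3 -> slot 3
175: h=6, probe 6,0,3,1 -> slot 1
Table: [987, 175, ∅, 994, ∅, ∅, 28]

1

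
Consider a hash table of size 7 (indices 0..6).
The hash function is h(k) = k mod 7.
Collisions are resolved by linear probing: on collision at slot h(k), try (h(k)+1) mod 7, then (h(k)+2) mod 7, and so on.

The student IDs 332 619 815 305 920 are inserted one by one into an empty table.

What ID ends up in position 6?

305

332: h=3 → slot 3
619: h=3, probe 3,4 → slot 4
815: h=3, probe 3,4,5 → slot 5
305: h=4, probe 4,5,6 → slot 6
920: h=3, probe 3,4,5,6,0 → slot 0
Table: [920, —, —, 332, 619, 815, 305]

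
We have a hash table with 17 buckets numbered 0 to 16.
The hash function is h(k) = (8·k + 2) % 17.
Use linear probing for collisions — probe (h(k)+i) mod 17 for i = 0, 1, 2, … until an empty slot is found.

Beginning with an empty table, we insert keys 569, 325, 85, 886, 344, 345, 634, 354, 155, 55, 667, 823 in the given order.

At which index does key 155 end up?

4

Insert 569: h=15, slot 15 empty -> index 15.
Insert 325: h=1, slot 1 empty -> index 1.
Insert 85: h=2, slot 2 empty -> index 2.
Insert 886: h=1, slots 1,2 occupied -> index 3.
Insert 344: h=0, slot 0 empty -> index 0.
Insert 345: h=8, slot 8 empty -> index 8.
Insert 634: h=8, slot 8 occupied -> index 9.
Insert 354: h=12, slot 12 empty -> index 12.
Insert 155: h=1, slots 1,2,3 occupied -> index 4.
Insert 55: h=0, slots 0,1,2,3,4 occupied -> index 5.
Insert 667: h=0, slots 0,1,2,3,4,5 occupied -> index 6.
Insert 823: h=7, slot 7 empty -> index 7.
Table: [344, 325, 85, 886, 155, 55, 667, 823, 345, 634, _, _, 354, _, _, 569, _]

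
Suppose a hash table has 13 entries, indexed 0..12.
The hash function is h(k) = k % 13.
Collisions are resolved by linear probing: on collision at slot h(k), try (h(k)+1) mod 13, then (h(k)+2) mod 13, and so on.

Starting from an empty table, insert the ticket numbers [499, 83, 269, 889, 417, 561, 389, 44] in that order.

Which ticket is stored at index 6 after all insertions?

499: h=5 => slot 5
83: h=5, probe 5,6 => slot 6
269: h=9 => slot 9
889: h=5, probe 5,6,7 => slot 7
417: h=1 => slot 1
561: h=2 => slot 2
389: h=12 => slot 12
44: h=5, probe 5,6,7,8 => slot 8
Table: [—, 417, 561, —, —, 499, 83, 889, 44, 269, —, —, 389]

83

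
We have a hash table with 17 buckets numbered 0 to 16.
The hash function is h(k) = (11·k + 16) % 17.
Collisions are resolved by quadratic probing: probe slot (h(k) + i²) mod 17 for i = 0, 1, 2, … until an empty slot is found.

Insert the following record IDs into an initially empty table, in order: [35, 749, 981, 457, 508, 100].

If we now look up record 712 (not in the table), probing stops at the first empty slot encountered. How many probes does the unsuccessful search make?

Insert 35: h=10, slot 10 empty -> index 10.
Insert 749: h=10, slot 10 occupied -> index 11.
Insert 981: h=12, slot 12 empty -> index 12.
Insert 457: h=11, slots 11,12 occupied -> index 15.
Insert 508: h=11, slots 11,12,15 occupied -> index 3.
Insert 100: h=11, slots 11,12,15,3,10 occupied -> index 2.
Table: [_, _, 100, 508, _, _, _, _, _, _, 35, 749, 981, _, _, 457, _]
Lookup 712: h=11, probe 11,12,15,3,10,2,13 → slot 13 empty, not found.

7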